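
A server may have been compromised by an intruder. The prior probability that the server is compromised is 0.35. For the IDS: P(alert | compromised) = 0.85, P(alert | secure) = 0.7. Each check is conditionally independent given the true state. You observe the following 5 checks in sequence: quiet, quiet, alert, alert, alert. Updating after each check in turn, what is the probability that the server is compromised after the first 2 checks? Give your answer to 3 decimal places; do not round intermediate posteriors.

0.119

Each posterior becomes the prior for the next update.
After 'quiet': P(compromised) = 0.15·0.3500 / (0.15·0.3500 + 0.3·0.6500) ≈ 0.2121
After 'quiet': P(compromised) = 0.15·0.2121 / (0.15·0.2121 + 0.3·0.7879) ≈ 0.1186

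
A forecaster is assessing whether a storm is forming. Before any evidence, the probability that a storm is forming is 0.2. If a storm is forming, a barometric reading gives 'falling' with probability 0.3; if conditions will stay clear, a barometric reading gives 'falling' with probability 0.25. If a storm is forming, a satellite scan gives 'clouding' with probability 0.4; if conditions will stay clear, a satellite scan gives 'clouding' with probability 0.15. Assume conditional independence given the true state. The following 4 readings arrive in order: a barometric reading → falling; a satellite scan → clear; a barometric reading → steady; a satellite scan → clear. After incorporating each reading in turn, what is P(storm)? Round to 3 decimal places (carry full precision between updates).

Each posterior becomes the prior for the next update.
After a barometric reading='falling': P(storm) = 0.3·0.2000 / (0.3·0.2000 + 0.25·0.8000) ≈ 0.2308
After a satellite scan='clear': P(storm) = 0.6·0.2308 / (0.6·0.2308 + 0.85·0.7692) ≈ 0.1748
After a barometric reading='steady': P(storm) = 0.7·0.1748 / (0.7·0.1748 + 0.75·0.8252) ≈ 0.1650
After a satellite scan='clear': P(storm) = 0.6·0.1650 / (0.6·0.1650 + 0.85·0.8350) ≈ 0.1224

0.122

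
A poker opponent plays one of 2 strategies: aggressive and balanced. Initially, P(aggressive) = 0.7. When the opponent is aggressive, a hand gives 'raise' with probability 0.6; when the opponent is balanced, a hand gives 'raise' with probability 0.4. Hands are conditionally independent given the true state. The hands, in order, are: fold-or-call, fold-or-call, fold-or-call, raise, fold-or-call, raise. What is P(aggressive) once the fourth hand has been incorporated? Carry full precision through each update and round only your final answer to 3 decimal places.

0.509

After 'fold-or-call': P(aggressive) = 0.4·0.7000 / (0.4·0.7000 + 0.6·0.3000) ≈ 0.6087
After 'fold-or-call': P(aggressive) = 0.4·0.6087 / (0.4·0.6087 + 0.6·0.3913) ≈ 0.5091
After 'fold-or-call': P(aggressive) = 0.4·0.5091 / (0.4·0.5091 + 0.6·0.4909) ≈ 0.4088
After 'raise': P(aggressive) = 0.6·0.4088 / (0.6·0.4088 + 0.4·0.5912) ≈ 0.5091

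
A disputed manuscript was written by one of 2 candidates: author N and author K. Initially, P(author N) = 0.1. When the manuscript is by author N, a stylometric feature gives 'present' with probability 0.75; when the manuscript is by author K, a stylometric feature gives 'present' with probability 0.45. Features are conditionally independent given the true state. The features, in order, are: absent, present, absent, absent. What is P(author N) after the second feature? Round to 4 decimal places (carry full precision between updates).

After 'absent': P(author N) = 0.25·0.1000 / (0.25·0.1000 + 0.55·0.9000) ≈ 0.0481
After 'present': P(author N) = 0.75·0.0481 / (0.75·0.0481 + 0.45·0.9519) ≈ 0.0776

0.0776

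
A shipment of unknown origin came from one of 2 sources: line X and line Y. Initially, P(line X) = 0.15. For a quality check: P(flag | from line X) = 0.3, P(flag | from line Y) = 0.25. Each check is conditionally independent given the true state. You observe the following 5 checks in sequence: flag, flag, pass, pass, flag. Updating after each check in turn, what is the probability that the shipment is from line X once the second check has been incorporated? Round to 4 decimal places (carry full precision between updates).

After 'flag': P(line X) = 0.3·0.1500 / (0.3·0.1500 + 0.25·0.8500) ≈ 0.1748
After 'flag': P(line X) = 0.3·0.1748 / (0.3·0.1748 + 0.25·0.8252) ≈ 0.2026

0.2026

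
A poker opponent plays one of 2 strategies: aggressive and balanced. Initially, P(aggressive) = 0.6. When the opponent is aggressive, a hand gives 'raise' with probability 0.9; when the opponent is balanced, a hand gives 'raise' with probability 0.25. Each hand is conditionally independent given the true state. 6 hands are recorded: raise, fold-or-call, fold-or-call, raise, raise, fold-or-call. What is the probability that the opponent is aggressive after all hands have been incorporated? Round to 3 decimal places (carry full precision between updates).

After 'raise': P(aggressive) = 0.9·0.6000 / (0.9·0.6000 + 0.25·0.4000) ≈ 0.8438
After 'fold-or-call': P(aggressive) = 0.1·0.8438 / (0.1·0.8438 + 0.75·0.1562) ≈ 0.4186
After 'fold-or-call': P(aggressive) = 0.1·0.4186 / (0.1·0.4186 + 0.75·0.5814) ≈ 0.0876
After 'raise': P(aggressive) = 0.9·0.0876 / (0.9·0.0876 + 0.25·0.9124) ≈ 0.2568
After 'raise': P(aggressive) = 0.9·0.2568 / (0.9·0.2568 + 0.25·0.7432) ≈ 0.5544
After 'fold-or-call': P(aggressive) = 0.1·0.5544 / (0.1·0.5544 + 0.75·0.4456) ≈ 0.1423

0.142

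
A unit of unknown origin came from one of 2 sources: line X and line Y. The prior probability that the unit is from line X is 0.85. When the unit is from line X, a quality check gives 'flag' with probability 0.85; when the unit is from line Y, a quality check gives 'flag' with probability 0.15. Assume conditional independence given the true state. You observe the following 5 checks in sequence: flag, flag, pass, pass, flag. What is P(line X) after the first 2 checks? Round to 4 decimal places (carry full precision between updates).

0.9945

After 'flag': P(line X) = 0.85·0.8500 / (0.85·0.8500 + 0.15·0.1500) ≈ 0.9698
After 'flag': P(line X) = 0.85·0.9698 / (0.85·0.9698 + 0.15·0.0302) ≈ 0.9945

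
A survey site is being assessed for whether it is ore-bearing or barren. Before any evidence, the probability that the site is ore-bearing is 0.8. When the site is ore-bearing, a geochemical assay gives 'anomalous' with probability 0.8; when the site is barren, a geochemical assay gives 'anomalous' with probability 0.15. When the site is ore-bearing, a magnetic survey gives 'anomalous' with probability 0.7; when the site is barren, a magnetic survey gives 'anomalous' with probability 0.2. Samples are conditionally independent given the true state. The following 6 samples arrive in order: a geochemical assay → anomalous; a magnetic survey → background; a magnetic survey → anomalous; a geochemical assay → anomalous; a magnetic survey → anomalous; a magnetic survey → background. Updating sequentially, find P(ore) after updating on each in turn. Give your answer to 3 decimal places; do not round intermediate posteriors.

0.995

After a geochemical assay='anomalous': P(ore) = 0.8·0.8000 / (0.8·0.8000 + 0.15·0.2000) ≈ 0.9552
After a magnetic survey='background': P(ore) = 0.3·0.9552 / (0.3·0.9552 + 0.8·0.0448) ≈ 0.8889
After a magnetic survey='anomalous': P(ore) = 0.7·0.8889 / (0.7·0.8889 + 0.2·0.1111) ≈ 0.9655
After a geochemical assay='anomalous': P(ore) = 0.8·0.9655 / (0.8·0.9655 + 0.15·0.0345) ≈ 0.9933
After a magnetic survey='anomalous': P(ore) = 0.7·0.9933 / (0.7·0.9933 + 0.2·0.0067) ≈ 0.9981
After a magnetic survey='background': P(ore) = 0.3·0.9981 / (0.3·0.9981 + 0.8·0.0019) ≈ 0.9949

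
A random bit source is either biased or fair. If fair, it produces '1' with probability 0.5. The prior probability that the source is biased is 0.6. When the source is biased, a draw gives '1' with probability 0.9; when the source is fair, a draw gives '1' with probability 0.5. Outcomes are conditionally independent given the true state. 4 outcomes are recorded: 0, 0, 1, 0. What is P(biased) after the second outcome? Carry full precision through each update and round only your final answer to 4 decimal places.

0.0566

Each posterior becomes the prior for the next update.
After '0': P(biased) = 0.1·0.6000 / (0.1·0.6000 + 0.5·0.4000) ≈ 0.2308
After '0': P(biased) = 0.1·0.2308 / (0.1·0.2308 + 0.5·0.7692) ≈ 0.0566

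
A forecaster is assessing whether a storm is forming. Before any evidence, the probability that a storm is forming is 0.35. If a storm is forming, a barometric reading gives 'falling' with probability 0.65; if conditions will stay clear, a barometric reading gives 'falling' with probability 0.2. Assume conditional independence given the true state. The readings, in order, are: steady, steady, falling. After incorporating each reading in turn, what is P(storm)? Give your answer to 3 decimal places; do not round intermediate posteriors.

After 'steady': P(storm) = 0.35·0.3500 / (0.35·0.3500 + 0.8·0.6500) ≈ 0.1907
After 'steady': P(storm) = 0.35·0.1907 / (0.35·0.1907 + 0.8·0.8093) ≈ 0.0934
After 'falling': P(storm) = 0.65·0.0934 / (0.65·0.0934 + 0.2·0.9066) ≈ 0.2509

0.251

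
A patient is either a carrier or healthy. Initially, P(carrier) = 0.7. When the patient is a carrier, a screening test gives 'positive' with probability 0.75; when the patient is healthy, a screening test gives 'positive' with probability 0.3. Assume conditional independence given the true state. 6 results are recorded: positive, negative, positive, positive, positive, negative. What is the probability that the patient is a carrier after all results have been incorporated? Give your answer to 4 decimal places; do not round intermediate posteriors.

Each posterior becomes the prior for the next update.
After 'positive': P(carrier) = 0.75·0.7000 / (0.75·0.7000 + 0.3·0.3000) ≈ 0.8537
After 'negative': P(carrier) = 0.25·0.8537 / (0.25·0.8537 + 0.7·0.1463) ≈ 0.6757
After 'positive': P(carrier) = 0.75·0.6757 / (0.75·0.6757 + 0.3·0.3243) ≈ 0.8389
After 'positive': P(carrier) = 0.75·0.8389 / (0.75·0.8389 + 0.3·0.1611) ≈ 0.9287
After 'positive': P(carrier) = 0.75·0.9287 / (0.75·0.9287 + 0.3·0.0713) ≈ 0.9702
After 'negative': P(carrier) = 0.25·0.9702 / (0.25·0.9702 + 0.7·0.0298) ≈ 0.9208

0.9208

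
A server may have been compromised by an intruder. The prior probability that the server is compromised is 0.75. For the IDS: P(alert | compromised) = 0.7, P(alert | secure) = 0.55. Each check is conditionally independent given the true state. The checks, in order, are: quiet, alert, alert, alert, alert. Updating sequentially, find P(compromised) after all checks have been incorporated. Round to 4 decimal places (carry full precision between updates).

Each posterior becomes the prior for the next update.
After 'quiet': P(compromised) = 0.3·0.7500 / (0.3·0.7500 + 0.45·0.2500) ≈ 0.6667
After 'alert': P(compromised) = 0.7·0.6667 / (0.7·0.6667 + 0.55·0.3333) ≈ 0.7179
After 'alert': P(compromised) = 0.7·0.7179 / (0.7·0.7179 + 0.55·0.2821) ≈ 0.7641
After 'alert': P(compromised) = 0.7·0.7641 / (0.7·0.7641 + 0.55·0.2359) ≈ 0.8048
After 'alert': P(compromised) = 0.7·0.8048 / (0.7·0.8048 + 0.55·0.1952) ≈ 0.8399

0.8399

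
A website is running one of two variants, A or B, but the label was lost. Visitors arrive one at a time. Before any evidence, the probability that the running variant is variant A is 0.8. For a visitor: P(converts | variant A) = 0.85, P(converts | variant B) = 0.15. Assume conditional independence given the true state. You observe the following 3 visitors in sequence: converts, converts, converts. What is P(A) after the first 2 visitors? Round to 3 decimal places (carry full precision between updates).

0.992

After 'converts': P(A) = 0.85·0.8000 / (0.85·0.8000 + 0.15·0.2000) ≈ 0.9577
After 'converts': P(A) = 0.85·0.9577 / (0.85·0.9577 + 0.15·0.0423) ≈ 0.9923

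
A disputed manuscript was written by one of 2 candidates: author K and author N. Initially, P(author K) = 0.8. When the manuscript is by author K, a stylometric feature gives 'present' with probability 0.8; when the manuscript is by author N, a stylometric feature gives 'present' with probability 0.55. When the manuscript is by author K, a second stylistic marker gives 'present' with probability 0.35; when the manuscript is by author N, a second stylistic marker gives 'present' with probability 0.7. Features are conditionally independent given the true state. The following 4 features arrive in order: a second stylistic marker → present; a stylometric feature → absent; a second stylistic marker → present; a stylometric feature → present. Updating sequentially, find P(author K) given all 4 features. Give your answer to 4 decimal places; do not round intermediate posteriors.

Apply Bayes' rule sequentially, carrying P(author K) forward.
After a second stylistic marker='present': P(author K) = 0.35·0.8000 / (0.35·0.8000 + 0.7·0.2000) ≈ 0.6667
After a stylometric feature='absent': P(author K) = 0.2·0.6667 / (0.2·0.6667 + 0.45·0.3333) ≈ 0.4706
After a second stylistic marker='present': P(author K) = 0.35·0.4706 / (0.35·0.4706 + 0.7·0.5294) ≈ 0.3077
After a stylometric feature='present': P(author K) = 0.8·0.3077 / (0.8·0.3077 + 0.55·0.6923) ≈ 0.3926

0.3926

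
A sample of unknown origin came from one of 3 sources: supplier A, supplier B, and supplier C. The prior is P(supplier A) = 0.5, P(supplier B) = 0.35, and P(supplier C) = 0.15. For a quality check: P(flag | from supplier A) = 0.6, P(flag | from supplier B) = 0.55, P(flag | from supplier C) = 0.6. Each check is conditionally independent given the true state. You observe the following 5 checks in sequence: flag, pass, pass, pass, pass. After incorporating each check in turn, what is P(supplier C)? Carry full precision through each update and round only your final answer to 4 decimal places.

After 'flag': normaliser = 0.6·0.5000 + 0.55·0.3500 + 0.6·0.1500; P(supplier A) ≈ 0.5150, P(supplier B) ≈ 0.3305, P(supplier C) ≈ 0.1545
After 'pass': normaliser = 0.4·0.5150 + 0.45·0.3305 + 0.4·0.1545; P(supplier A) ≈ 0.4946, P(supplier B) ≈ 0.3570, P(supplier C) ≈ 0.1484
After 'pass': normaliser = 0.4·0.4946 + 0.45·0.3570 + 0.4·0.1484; P(supplier A) ≈ 0.4735, P(supplier B) ≈ 0.3845, P(supplier C) ≈ 0.1420
After 'pass': normaliser = 0.4·0.4735 + 0.45·0.3845 + 0.4·0.1420; P(supplier A) ≈ 0.4517, P(supplier B) ≈ 0.4127, P(supplier C) ≈ 0.1355
After 'pass': normaliser = 0.4·0.4517 + 0.45·0.4127 + 0.4·0.1355; P(supplier A) ≈ 0.4296, P(supplier B) ≈ 0.4415, P(supplier C) ≈ 0.1289

0.1289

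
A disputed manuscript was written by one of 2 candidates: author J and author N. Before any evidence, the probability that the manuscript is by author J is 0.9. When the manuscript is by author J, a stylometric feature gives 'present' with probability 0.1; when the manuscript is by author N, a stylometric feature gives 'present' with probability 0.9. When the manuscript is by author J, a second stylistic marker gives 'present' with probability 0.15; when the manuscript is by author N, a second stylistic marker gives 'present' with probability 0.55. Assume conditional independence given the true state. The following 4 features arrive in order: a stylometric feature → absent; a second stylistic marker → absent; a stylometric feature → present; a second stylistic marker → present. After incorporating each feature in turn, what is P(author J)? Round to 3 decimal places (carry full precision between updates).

0.823

Each posterior becomes the prior for the next update.
After a stylometric feature='absent': P(author J) = 0.9·0.9000 / (0.9·0.9000 + 0.1·0.1000) ≈ 0.9878
After a second stylistic marker='absent': P(author J) = 0.85·0.9878 / (0.85·0.9878 + 0.45·0.0122) ≈ 0.9935
After a stylometric feature='present': P(author J) = 0.1·0.9935 / (0.1·0.9935 + 0.9·0.0065) ≈ 0.9444
After a second stylistic marker='present': P(author J) = 0.15·0.9444 / (0.15·0.9444 + 0.55·0.0556) ≈ 0.8226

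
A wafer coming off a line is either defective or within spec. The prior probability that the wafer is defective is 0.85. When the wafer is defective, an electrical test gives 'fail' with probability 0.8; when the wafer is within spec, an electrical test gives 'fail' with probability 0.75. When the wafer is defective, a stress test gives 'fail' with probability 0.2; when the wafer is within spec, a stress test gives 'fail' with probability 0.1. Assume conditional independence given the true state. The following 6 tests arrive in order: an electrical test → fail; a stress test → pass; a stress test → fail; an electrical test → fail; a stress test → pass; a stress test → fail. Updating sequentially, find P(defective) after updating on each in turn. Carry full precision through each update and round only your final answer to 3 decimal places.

After an electrical test='fail': P(defective) = 0.8·0.8500 / (0.8·0.8500 + 0.75·0.1500) ≈ 0.8580
After a stress test='pass': P(defective) = 0.8·0.8580 / (0.8·0.8580 + 0.9·0.1420) ≈ 0.8431
After a stress test='fail': P(defective) = 0.2·0.8431 / (0.2·0.8431 + 0.1·0.1569) ≈ 0.9149
After an electrical test='fail': P(defective) = 0.8·0.9149 / (0.8·0.9149 + 0.75·0.0851) ≈ 0.9198
After a stress test='pass': P(defective) = 0.8·0.9198 / (0.8·0.9198 + 0.9·0.0802) ≈ 0.9106
After a stress test='fail': P(defective) = 0.2·0.9106 / (0.2·0.9106 + 0.1·0.0894) ≈ 0.9532

0.953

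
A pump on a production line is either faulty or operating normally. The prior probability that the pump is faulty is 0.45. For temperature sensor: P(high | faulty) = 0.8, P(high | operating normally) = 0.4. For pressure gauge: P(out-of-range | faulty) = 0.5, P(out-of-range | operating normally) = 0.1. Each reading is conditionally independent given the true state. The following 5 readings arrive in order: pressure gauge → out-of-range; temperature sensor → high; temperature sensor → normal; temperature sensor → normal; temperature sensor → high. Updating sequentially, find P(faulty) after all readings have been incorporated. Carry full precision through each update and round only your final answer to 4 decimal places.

After pressure gauge='out-of-range': P(faulty) = 0.5·0.4500 / (0.5·0.4500 + 0.1·0.5500) ≈ 0.8036
After temperature sensor='high': P(faulty) = 0.8·0.8036 / (0.8·0.8036 + 0.4·0.1964) ≈ 0.8911
After temperature sensor='normal': P(faulty) = 0.2·0.8911 / (0.2·0.8911 + 0.6·0.1089) ≈ 0.7317
After temperature sensor='normal': P(faulty) = 0.2·0.7317 / (0.2·0.7317 + 0.6·0.2683) ≈ 0.4762
After temperature sensor='high': P(faulty) = 0.8·0.4762 / (0.8·0.4762 + 0.4·0.5238) ≈ 0.6452

0.6452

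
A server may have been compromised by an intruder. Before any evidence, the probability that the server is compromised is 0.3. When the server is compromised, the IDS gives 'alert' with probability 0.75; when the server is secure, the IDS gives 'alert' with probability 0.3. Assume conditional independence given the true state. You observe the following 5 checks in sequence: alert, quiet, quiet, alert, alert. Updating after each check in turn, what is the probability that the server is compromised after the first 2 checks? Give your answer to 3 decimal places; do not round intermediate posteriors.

After 'alert': P(compromised) = 0.75·0.3000 / (0.75·0.3000 + 0.3·0.7000) ≈ 0.5172
After 'quiet': P(compromised) = 0.25·0.5172 / (0.25·0.5172 + 0.7·0.4828) ≈ 0.2768

0.277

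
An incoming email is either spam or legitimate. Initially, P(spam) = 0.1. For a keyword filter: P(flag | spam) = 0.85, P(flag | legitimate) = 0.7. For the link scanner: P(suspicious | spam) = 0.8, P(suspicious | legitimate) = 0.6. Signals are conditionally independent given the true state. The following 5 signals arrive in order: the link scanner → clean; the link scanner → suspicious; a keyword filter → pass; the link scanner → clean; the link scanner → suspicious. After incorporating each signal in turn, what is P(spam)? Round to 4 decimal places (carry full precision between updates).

0.0241

Apply Bayes' rule sequentially, carrying P(spam) forward.
After the link scanner='clean': P(spam) = 0.2·0.1000 / (0.2·0.1000 + 0.4·0.9000) ≈ 0.0526
After the link scanner='suspicious': P(spam) = 0.8·0.0526 / (0.8·0.0526 + 0.6·0.9474) ≈ 0.0690
After a keyword filter='pass': P(spam) = 0.15·0.0690 / (0.15·0.0690 + 0.3·0.9310) ≈ 0.0357
After the link scanner='clean': P(spam) = 0.2·0.0357 / (0.2·0.0357 + 0.4·0.9643) ≈ 0.0182
After the link scanner='suspicious': P(spam) = 0.8·0.0182 / (0.8·0.0182 + 0.6·0.9818) ≈ 0.0241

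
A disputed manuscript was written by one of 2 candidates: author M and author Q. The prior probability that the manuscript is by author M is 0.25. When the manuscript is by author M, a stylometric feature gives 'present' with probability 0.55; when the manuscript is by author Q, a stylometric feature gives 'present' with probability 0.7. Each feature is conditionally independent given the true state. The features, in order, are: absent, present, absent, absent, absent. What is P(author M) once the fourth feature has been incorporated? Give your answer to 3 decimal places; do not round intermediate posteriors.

0.469

After 'absent': P(author M) = 0.45·0.2500 / (0.45·0.2500 + 0.3·0.7500) ≈ 0.3333
After 'present': P(author M) = 0.55·0.3333 / (0.55·0.3333 + 0.7·0.6667) ≈ 0.2821
After 'absent': P(author M) = 0.45·0.2821 / (0.45·0.2821 + 0.3·0.7179) ≈ 0.3708
After 'absent': P(author M) = 0.45·0.3708 / (0.45·0.3708 + 0.3·0.6292) ≈ 0.4692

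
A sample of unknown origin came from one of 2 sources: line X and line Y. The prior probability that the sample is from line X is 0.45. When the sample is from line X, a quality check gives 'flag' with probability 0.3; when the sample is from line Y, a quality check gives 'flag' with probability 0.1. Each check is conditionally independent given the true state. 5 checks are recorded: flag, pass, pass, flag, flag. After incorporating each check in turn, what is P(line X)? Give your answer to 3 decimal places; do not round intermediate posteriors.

After 'flag': P(line X) = 0.3·0.4500 / (0.3·0.4500 + 0.1·0.5500) ≈ 0.7105
After 'pass': P(line X) = 0.7·0.7105 / (0.7·0.7105 + 0.9·0.2895) ≈ 0.6562
After 'pass': P(line X) = 0.7·0.6562 / (0.7·0.6562 + 0.9·0.3438) ≈ 0.5976
After 'flag': P(line X) = 0.3·0.5976 / (0.3·0.5976 + 0.1·0.4024) ≈ 0.8167
After 'flag': P(line X) = 0.3·0.8167 / (0.3·0.8167 + 0.1·0.1833) ≈ 0.9304

0.930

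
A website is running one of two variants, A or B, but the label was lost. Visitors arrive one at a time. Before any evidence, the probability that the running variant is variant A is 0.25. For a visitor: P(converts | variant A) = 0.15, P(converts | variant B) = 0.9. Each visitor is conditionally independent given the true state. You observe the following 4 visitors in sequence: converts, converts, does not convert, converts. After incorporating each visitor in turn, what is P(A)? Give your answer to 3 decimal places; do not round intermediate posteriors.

After 'converts': P(A) = 0.15·0.2500 / (0.15·0.2500 + 0.9·0.7500) ≈ 0.0526
After 'converts': P(A) = 0.15·0.0526 / (0.15·0.0526 + 0.9·0.9474) ≈ 0.0092
After 'does not convert': P(A) = 0.85·0.0092 / (0.85·0.0092 + 0.1·0.9908) ≈ 0.0730
After 'converts': P(A) = 0.15·0.0730 / (0.15·0.0730 + 0.9·0.9270) ≈ 0.0129

0.013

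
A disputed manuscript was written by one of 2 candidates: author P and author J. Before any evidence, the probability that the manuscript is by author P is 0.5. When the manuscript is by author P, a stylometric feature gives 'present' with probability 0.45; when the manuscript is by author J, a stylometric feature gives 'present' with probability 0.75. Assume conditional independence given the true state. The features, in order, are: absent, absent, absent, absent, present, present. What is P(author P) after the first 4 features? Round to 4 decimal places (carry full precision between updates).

0.9591

After 'absent': P(author P) = 0.55·0.5000 / (0.55·0.5000 + 0.25·0.5000) ≈ 0.6875
After 'absent': P(author P) = 0.55·0.6875 / (0.55·0.6875 + 0.25·0.3125) ≈ 0.8288
After 'absent': P(author P) = 0.55·0.8288 / (0.55·0.8288 + 0.25·0.1712) ≈ 0.9141
After 'absent': P(author P) = 0.55·0.9141 / (0.55·0.9141 + 0.25·0.0859) ≈ 0.9591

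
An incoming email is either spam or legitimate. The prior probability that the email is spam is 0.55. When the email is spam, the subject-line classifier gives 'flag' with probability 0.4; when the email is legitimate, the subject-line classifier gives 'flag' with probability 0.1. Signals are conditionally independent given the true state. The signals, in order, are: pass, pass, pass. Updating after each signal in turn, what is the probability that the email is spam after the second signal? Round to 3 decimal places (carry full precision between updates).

After 'pass': P(spam) = 0.6·0.5500 / (0.6·0.5500 + 0.9·0.4500) ≈ 0.4490
After 'pass': P(spam) = 0.6·0.4490 / (0.6·0.4490 + 0.9·0.5510) ≈ 0.3520

0.352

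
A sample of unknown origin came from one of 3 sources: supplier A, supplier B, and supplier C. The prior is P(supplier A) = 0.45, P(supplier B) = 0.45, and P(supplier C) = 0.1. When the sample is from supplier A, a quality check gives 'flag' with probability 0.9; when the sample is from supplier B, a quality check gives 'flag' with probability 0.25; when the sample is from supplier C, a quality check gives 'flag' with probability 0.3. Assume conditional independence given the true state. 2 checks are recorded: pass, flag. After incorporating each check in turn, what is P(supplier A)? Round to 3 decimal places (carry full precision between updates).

0.278

After 'pass': normaliser = 0.1·0.4500 + 0.75·0.4500 + 0.7·0.1000; P(supplier A) ≈ 0.0994, P(supplier B) ≈ 0.7459, P(supplier C) ≈ 0.1547
After 'flag': normaliser = 0.9·0.0994 + 0.25·0.7459 + 0.3·0.1547; P(supplier A) ≈ 0.2776, P(supplier B) ≈ 0.5784, P(supplier C) ≈ 0.1440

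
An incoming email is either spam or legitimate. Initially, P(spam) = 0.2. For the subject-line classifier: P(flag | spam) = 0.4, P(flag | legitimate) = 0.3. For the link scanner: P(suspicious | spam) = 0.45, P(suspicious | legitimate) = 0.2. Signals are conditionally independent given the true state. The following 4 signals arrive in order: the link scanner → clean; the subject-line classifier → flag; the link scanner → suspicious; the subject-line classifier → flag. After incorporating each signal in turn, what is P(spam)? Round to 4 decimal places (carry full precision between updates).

0.4074

After the link scanner='clean': P(spam) = 0.55·0.2000 / (0.55·0.2000 + 0.8·0.8000) ≈ 0.1467
After the subject-line classifier='flag': P(spam) = 0.4·0.1467 / (0.4·0.1467 + 0.3·0.8533) ≈ 0.1864
After the link scanner='suspicious': P(spam) = 0.45·0.1864 / (0.45·0.1864 + 0.2·0.8136) ≈ 0.3402
After the subject-line classifier='flag': P(spam) = 0.4·0.3402 / (0.4·0.3402 + 0.3·0.6598) ≈ 0.4074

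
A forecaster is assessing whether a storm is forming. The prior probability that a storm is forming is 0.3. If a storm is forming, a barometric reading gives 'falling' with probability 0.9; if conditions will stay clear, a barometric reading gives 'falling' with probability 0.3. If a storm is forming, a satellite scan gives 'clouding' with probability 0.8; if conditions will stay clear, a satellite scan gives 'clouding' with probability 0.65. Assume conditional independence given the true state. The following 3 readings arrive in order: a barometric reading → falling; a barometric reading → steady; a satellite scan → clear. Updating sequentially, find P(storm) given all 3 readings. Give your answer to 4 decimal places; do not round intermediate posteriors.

Each posterior becomes the prior for the next update.
After a barometric reading='falling': P(storm) = 0.9·0.3000 / (0.9·0.3000 + 0.3·0.7000) ≈ 0.5625
After a barometric reading='steady': P(storm) = 0.1·0.5625 / (0.1·0.5625 + 0.7·0.4375) ≈ 0.1552
After a satellite scan='clear': P(storm) = 0.2·0.1552 / (0.2·0.1552 + 0.35·0.8448) ≈ 0.0950

0.0950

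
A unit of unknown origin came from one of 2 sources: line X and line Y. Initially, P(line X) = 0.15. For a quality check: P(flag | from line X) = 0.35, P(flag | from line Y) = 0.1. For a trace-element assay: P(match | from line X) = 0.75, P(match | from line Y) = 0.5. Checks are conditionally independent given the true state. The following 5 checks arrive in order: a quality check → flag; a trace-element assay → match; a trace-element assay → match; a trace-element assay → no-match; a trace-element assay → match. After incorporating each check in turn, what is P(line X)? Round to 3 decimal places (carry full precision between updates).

0.510

Apply Bayes' rule sequentially, carrying P(line X) forward.
After a quality check='flag': P(line X) = 0.35·0.1500 / (0.35·0.1500 + 0.1·0.8500) ≈ 0.3818
After a trace-element assay='match': P(line X) = 0.75·0.3818 / (0.75·0.3818 + 0.5·0.6182) ≈ 0.4809
After a trace-element assay='match': P(line X) = 0.75·0.4809 / (0.75·0.4809 + 0.5·0.5191) ≈ 0.5815
After a trace-element assay='no-match': P(line X) = 0.25·0.5815 / (0.25·0.5815 + 0.5·0.4185) ≈ 0.4100
After a trace-element assay='match': P(line X) = 0.75·0.4100 / (0.75·0.4100 + 0.5·0.5900) ≈ 0.5104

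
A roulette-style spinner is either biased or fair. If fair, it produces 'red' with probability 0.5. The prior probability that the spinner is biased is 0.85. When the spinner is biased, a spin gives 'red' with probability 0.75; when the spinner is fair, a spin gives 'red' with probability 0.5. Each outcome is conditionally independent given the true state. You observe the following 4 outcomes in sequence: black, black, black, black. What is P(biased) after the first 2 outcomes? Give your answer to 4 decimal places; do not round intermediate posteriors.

0.5862

Apply Bayes' rule sequentially, carrying P(biased) forward.
After 'black': P(biased) = 0.25·0.8500 / (0.25·0.8500 + 0.5·0.1500) ≈ 0.7391
After 'black': P(biased) = 0.25·0.7391 / (0.25·0.7391 + 0.5·0.2609) ≈ 0.5862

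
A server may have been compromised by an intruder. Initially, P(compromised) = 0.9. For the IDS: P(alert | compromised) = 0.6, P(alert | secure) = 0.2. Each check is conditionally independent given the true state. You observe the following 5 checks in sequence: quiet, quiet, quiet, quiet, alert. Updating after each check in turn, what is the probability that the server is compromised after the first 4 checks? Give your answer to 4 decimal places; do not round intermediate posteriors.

Each posterior becomes the prior for the next update.
After 'quiet': P(compromised) = 0.4·0.9000 / (0.4·0.9000 + 0.8·0.1000) ≈ 0.8182
After 'quiet': P(compromised) = 0.4·0.8182 / (0.4·0.8182 + 0.8·0.1818) ≈ 0.6923
After 'quiet': P(compromised) = 0.4·0.6923 / (0.4·0.6923 + 0.8·0.3077) ≈ 0.5294
After 'quiet': P(compromised) = 0.4·0.5294 / (0.4·0.5294 + 0.8·0.4706) ≈ 0.3600

0.3600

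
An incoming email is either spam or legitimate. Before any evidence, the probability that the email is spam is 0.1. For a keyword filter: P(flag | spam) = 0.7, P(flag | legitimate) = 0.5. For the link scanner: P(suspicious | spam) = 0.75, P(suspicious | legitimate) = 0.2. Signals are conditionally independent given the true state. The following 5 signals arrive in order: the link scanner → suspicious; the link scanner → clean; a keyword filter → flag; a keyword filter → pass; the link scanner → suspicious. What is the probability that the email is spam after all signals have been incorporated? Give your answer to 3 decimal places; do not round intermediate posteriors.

0.291

After the link scanner='suspicious': P(spam) = 0.75·0.1000 / (0.75·0.1000 + 0.2·0.9000) ≈ 0.2941
After the link scanner='clean': P(spam) = 0.25·0.2941 / (0.25·0.2941 + 0.8·0.7059) ≈ 0.1152
After a keyword filter='flag': P(spam) = 0.7·0.1152 / (0.7·0.1152 + 0.5·0.8848) ≈ 0.1542
After a keyword filter='pass': P(spam) = 0.3·0.1542 / (0.3·0.1542 + 0.5·0.8458) ≈ 0.0986
After the link scanner='suspicious': P(spam) = 0.75·0.0986 / (0.75·0.0986 + 0.2·0.9014) ≈ 0.2909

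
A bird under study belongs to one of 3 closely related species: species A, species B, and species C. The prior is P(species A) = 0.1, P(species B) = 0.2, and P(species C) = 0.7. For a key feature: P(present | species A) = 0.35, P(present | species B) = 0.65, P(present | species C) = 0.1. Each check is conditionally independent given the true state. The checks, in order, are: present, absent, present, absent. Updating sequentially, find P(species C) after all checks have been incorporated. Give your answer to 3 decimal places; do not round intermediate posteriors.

0.267

After 'present': normaliser = 0.35·0.1000 + 0.65·0.2000 + 0.1·0.7000; P(species A) ≈ 0.1489, P(species B) ≈ 0.5532, P(species C) ≈ 0.2979
After 'absent': normaliser = 0.65·0.1489 + 0.35·0.5532 + 0.9·0.2979; P(species A) ≈ 0.1733, P(species B) ≈ 0.3467, P(species C) ≈ 0.4800
After 'present': normaliser = 0.35·0.1733 + 0.65·0.3467 + 0.1·0.4800; P(species A) ≈ 0.1816, P(species B) ≈ 0.6747, P(species C) ≈ 0.1437
After 'absent': normaliser = 0.65·0.1816 + 0.35·0.6747 + 0.9·0.1437; P(species A) ≈ 0.2442, P(species B) ≈ 0.4883, P(species C) ≈ 0.2675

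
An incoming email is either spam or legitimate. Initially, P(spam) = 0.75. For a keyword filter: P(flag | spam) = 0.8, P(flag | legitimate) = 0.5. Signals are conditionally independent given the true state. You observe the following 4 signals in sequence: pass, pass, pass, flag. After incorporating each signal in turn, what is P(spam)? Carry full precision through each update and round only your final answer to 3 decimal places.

After 'pass': P(spam) = 0.2·0.7500 / (0.2·0.7500 + 0.5·0.2500) ≈ 0.5455
After 'pass': P(spam) = 0.2·0.5455 / (0.2·0.5455 + 0.5·0.4545) ≈ 0.3243
After 'pass': P(spam) = 0.2·0.3243 / (0.2·0.3243 + 0.5·0.6757) ≈ 0.1611
After 'flag': P(spam) = 0.8·0.1611 / (0.8·0.1611 + 0.5·0.8389) ≈ 0.2350

0.235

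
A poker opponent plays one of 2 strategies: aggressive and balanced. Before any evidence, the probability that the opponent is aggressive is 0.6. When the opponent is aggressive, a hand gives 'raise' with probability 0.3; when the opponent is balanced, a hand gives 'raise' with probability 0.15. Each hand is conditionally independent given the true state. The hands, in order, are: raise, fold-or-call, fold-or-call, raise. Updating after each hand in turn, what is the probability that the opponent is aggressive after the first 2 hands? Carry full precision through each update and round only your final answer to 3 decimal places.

After 'raise': P(aggressive) = 0.3·0.6000 / (0.3·0.6000 + 0.15·0.4000) ≈ 0.7500
After 'fold-or-call': P(aggressive) = 0.7·0.7500 / (0.7·0.7500 + 0.85·0.2500) ≈ 0.7119

0.712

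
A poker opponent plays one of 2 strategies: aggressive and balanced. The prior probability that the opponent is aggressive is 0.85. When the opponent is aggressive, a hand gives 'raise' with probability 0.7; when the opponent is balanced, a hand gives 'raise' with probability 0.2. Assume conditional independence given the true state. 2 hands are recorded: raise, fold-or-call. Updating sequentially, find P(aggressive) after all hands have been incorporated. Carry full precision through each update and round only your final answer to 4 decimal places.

Each posterior becomes the prior for the next update.
After 'raise': P(aggressive) = 0.7·0.8500 / (0.7·0.8500 + 0.2·0.1500) ≈ 0.9520
After 'fold-or-call': P(aggressive) = 0.3·0.9520 / (0.3·0.9520 + 0.8·0.0480) ≈ 0.8815

0.8815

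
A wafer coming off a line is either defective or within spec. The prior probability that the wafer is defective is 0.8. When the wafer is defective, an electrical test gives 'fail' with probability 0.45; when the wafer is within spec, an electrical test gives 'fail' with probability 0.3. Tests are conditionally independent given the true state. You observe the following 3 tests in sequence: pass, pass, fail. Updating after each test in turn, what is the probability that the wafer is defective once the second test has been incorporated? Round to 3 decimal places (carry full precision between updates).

0.712

After 'pass': P(defective) = 0.55·0.8000 / (0.55·0.8000 + 0.7·0.2000) ≈ 0.7586
After 'pass': P(defective) = 0.55·0.7586 / (0.55·0.7586 + 0.7·0.2414) ≈ 0.7118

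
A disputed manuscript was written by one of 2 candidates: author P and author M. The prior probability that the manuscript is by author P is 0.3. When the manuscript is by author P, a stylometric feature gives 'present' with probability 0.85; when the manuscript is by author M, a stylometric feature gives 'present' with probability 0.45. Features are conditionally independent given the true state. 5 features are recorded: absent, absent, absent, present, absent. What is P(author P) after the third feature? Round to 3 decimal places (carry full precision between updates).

0.009

Each posterior becomes the prior for the next update.
After 'absent': P(author P) = 0.15·0.3000 / (0.15·0.3000 + 0.55·0.7000) ≈ 0.1047
After 'absent': P(author P) = 0.15·0.1047 / (0.15·0.1047 + 0.55·0.8953) ≈ 0.0309
After 'absent': P(author P) = 0.15·0.0309 / (0.15·0.0309 + 0.55·0.9691) ≈ 0.0086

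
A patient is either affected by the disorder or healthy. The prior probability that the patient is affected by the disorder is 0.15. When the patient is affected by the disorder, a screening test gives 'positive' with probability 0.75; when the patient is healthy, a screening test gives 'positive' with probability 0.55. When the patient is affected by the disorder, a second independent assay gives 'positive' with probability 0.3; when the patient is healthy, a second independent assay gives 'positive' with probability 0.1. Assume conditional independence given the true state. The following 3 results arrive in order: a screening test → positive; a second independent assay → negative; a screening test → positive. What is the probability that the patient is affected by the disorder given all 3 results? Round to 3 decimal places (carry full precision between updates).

After a screening test='positive': P(affected) = 0.75·0.1500 / (0.75·0.1500 + 0.55·0.8500) ≈ 0.1940
After a second independent assay='negative': P(affected) = 0.7·0.1940 / (0.7·0.1940 + 0.9·0.8060) ≈ 0.1577
After a screening test='positive': P(affected) = 0.75·0.1577 / (0.75·0.1577 + 0.55·0.8423) ≈ 0.2033

0.203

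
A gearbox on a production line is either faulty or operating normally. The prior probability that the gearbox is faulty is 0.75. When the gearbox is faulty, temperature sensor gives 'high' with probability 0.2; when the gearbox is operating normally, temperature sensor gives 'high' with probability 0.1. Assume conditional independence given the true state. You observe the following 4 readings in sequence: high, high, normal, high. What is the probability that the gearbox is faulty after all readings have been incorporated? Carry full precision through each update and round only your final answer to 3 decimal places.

0.955

Apply Bayes' rule sequentially, carrying P(faulty) forward.
After 'high': P(faulty) = 0.2·0.7500 / (0.2·0.7500 + 0.1·0.2500) ≈ 0.8571
After 'high': P(faulty) = 0.2·0.8571 / (0.2·0.8571 + 0.1·0.1429) ≈ 0.9231
After 'normal': P(faulty) = 0.8·0.9231 / (0.8·0.9231 + 0.9·0.0769) ≈ 0.9143
After 'high': P(faulty) = 0.2·0.9143 / (0.2·0.9143 + 0.1·0.0857) ≈ 0.9552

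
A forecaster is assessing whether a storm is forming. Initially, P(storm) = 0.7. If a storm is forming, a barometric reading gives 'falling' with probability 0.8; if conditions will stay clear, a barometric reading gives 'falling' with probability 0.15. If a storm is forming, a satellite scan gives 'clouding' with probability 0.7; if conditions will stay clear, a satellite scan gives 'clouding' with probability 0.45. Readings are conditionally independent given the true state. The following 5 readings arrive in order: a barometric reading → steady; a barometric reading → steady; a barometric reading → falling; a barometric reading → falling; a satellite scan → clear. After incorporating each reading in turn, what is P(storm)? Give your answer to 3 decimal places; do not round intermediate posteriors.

0.667

Each posterior becomes the prior for the next update.
After a barometric reading='steady': P(storm) = 0.2·0.7000 / (0.2·0.7000 + 0.85·0.3000) ≈ 0.3544
After a barometric reading='steady': P(storm) = 0.2·0.3544 / (0.2·0.3544 + 0.85·0.6456) ≈ 0.1144
After a barometric reading='falling': P(storm) = 0.8·0.1144 / (0.8·0.1144 + 0.15·0.8856) ≈ 0.4079
After a barometric reading='falling': P(storm) = 0.8·0.4079 / (0.8·0.4079 + 0.15·0.5921) ≈ 0.7861
After a satellite scan='clear': P(storm) = 0.3·0.7861 / (0.3·0.7861 + 0.55·0.2139) ≈ 0.6671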